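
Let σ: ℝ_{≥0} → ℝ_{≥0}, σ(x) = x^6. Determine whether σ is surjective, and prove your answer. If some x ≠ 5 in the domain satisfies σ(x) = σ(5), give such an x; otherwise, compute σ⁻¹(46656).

For any y ∈ ℝ_{≥0}, x = y^{1/6} ∈ ℝ_{≥0} gives σ(x) = y, so σ is surjective.
Since x ↦ x^6 is strictly increasing on ℝ_{≥0}, it is injective there, so no x ≠ 5 in the domain has σ(x) = σ(5). We therefore compute σ⁻¹(46656) = 46656^{1/6} = 6 (indeed 6^6 = 46656).

6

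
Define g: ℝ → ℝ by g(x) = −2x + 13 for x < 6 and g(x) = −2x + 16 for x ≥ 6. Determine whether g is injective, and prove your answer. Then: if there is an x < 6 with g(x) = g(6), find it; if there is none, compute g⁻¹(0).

9/2

Both pieces are strictly decreasing (slopes −2 and −2), so each is injective on its own interval.
The left piece maps (−∞, 6) onto (1, ∞); the right piece maps [6, ∞) onto (−∞, 4].
These images overlap. In particular g(6) = 4 (right piece), and solving −2x + 13 = 4 on the left piece gives x = 9/2 < 6.
So g(9/2) = g(6) with 9/2 ≠ 6, and g is not injective. This x = 9/2 is the requested value below 6.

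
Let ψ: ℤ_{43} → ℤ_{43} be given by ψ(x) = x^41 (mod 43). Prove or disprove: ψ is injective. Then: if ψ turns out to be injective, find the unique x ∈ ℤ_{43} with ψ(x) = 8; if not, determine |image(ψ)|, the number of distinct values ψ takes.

Since 43 is prime, the nonzero elements of ℤ_{43} form a cyclic group of order 42.
As gcd(41, 42) = 1, raising to the 41st power is a bijection on this group: if a^41 ≡ b^41 then (ab^{−1})^41 = 1, and the only element of order dividing gcd(41, 42) = 1 is 1, so a = b.
With ψ(0) = 0 this makes ψ injective on all of ℤ_{43}, hence bijective (finite equal-size domain and codomain). In particular ψ is injective.
Since ψ is injective, we find the preimage of 8. The inverse of x ↦ x^41 on (ℤ_{43})^× is x ↦ x^41, because 41·41 = 1681 = 40·42 + 1 ≡ 1 (mod 42) and x^{42} = 1 for x ≠ 0 (Fermat). So ψ⁻¹(8) = 8^41 mod 43.
Repeated squaring mod 43: 8^1 ≡ 8, 8^2 ≡ 8² = 64 ≡ 21, 8^4 ≡ 21² = 441 ≡ 11, 8^8 ≡ 11² = 121 ≡ 35, 8^16 ≡ 35² = 1225 ≡ 21, 8^32 ≡ 21² = 441 ≡ 11. Since 41 = 32 + 8 + 1, 8^41 ≡ 11·35·8: 11·35 = 385 ≡ 41, then 41·8 = 328 ≡ 27. So 8^41 ≡ 27 (mod 43).
Hence ψ⁻¹(8) = 27.

27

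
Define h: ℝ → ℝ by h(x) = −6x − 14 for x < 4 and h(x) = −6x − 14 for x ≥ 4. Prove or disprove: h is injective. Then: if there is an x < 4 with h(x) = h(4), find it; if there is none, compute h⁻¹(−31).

Both pieces are strictly decreasing (slopes −6 and −6), so each is injective on its own interval.
The left piece maps (−∞, 4) onto (−38, ∞); the right piece maps [4, ∞) onto (−∞, −38].
These images are disjoint, so no value is attained by both pieces. Therefore h is injective.
Because the two images are disjoint, no x < 4 has h(x) = h(4), so we compute h⁻¹(−31): −31 lies in (−38, ∞), so solve −6x − 14 = −31: x = (−31 + 14)/(−6) = 17/6.

17/6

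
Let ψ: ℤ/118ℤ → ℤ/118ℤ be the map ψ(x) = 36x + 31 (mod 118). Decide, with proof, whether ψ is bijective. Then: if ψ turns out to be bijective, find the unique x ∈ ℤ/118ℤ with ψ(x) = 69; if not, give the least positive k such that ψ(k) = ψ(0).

By definition, ψ is injective if ψ(s) = ψ(t) implies s = t.
We have gcd(36, 118) = 2 > 1. Taking s = 0 and t = 59: ψ(0) = 31 and ψ(59) = 36·59 + 31 = 2155 ≡ 31 (mod 118).
So ψ(0) = ψ(59) while 0 ≠ 59, therefore ψ is not injective, hence not bijective.
Since ψ is not bijective, we find the least positive k with ψ(k) = ψ(0): this means 36k ≡ 0 (mod 118), i.e. 118 ∣ 36k. Since gcd(36, 118) = 2, dividing through by 2 this holds exactly when 59 ∣ 18k, and as gcd(18, 59) = 1, exactly when 59 ∣ k.
The smallest positive such k is 59.

59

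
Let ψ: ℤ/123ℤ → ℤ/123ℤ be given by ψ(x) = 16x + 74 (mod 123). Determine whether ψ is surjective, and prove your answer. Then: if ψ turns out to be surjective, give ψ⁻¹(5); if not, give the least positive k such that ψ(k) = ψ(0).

Since gcd(16, 123) = 1, 16 is invertible modulo 123. Euclid's algorithm: 123 = 7·16 + 11, 16 = 1·11 + 5, 11 = 2·5 + 1; back-substituting gives 1 = 100·16 − 13·123, so 16⁻¹ ≡ 100 (mod 123).
For any y ∈ ℤ/123ℤ, x = 100(y − 74) mod 123 satisfies ψ(x) = 16·100(y − 74) + 74 ≡ y (since 16·100 ≡ 1 mod 123). So every y has a preimage.
Thus ψ is surjective.
Since ψ is surjective, we find ψ⁻¹(5): we need 16x ≡ 5 − 74 ≡ 54 (mod 123). Using 16⁻¹ = 100: x ≡ 100·54 = 5400 = 43·123 + 111, so x = 111.
Check: ψ(111) = 16·111 + 74 = 1850 = 15·123 + 5 ≡ 5 (mod 123).

111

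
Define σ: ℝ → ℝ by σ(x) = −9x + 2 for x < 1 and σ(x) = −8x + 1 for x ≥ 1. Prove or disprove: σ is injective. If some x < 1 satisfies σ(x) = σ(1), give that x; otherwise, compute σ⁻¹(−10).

Both pieces are strictly decreasing (slopes −9 and −8), so each is injective on its own interval.
The left piece maps (−∞, 1) onto (−7, ∞); the right piece maps [1, ∞) onto (−∞, −7].
These images are disjoint, so no value is attained by both pieces. Therefore σ is injective.
Because the two images are disjoint, no x < 1 has σ(x) = σ(1), so we compute σ⁻¹(−10): −10 lies in (−∞, −7], so solve −8x + 1 = −10: x = (−10 − 1)/(−8) = 11/8.

11/8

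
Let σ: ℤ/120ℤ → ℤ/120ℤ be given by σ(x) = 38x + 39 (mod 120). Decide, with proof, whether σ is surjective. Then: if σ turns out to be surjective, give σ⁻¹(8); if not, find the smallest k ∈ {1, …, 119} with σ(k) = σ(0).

60

Since gcd(38, 120) = 2, we have 38x ≡ 0 (mod 2) for all x, so σ(x) ≡ 1 (mod 2).
But 0 ≢ 1 (mod 2), so 0 ∈ ℤ/120ℤ has no preimage. Thus σ is not surjective.
Since σ is not surjective, we find the least positive k with σ(k) = σ(0): this means 38k ≡ 0 (mod 120), i.e. 120 ∣ 38k. Since gcd(38, 120) = 2, dividing through by 2 this holds exactly when 60 ∣ 19k, and as gcd(19, 60) = 1, exactly when 60 ∣ k.
The smallest positive such k is 60.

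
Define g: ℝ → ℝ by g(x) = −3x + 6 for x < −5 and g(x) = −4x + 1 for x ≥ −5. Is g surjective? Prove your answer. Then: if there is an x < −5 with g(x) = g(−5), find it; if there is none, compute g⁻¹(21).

-5

Both pieces are strictly decreasing (slopes −3 and −4), so each is injective on its own interval.
The left piece maps (−∞, −5) onto (21, ∞); the right piece maps [−5, ∞) onto (−∞, 21].
These images together cover ℝ, so g is surjective.
Because the two images are disjoint, no x < −5 has g(x) = g(−5), so we compute g⁻¹(21): 21 lies in (−∞, 21], so solve −4x + 1 = 21: x = (21 − 1)/(−4) = −5.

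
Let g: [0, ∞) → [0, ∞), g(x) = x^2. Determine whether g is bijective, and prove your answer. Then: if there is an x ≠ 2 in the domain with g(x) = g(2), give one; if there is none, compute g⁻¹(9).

On [0, ∞), x ↦ x^2 is strictly increasing (injective) and for any y ∈ [0, ∞) the 2nd root y^{1/2} lies in [0, ∞) (surjective). So g is bijective.
Since x ↦ x^2 is strictly increasing on [0, ∞), it is injective there, so no x ≠ 2 in the domain has g(x) = g(2). We therefore compute g⁻¹(9) = 9^{1/2} = 3 (indeed 3^2 = 9).

3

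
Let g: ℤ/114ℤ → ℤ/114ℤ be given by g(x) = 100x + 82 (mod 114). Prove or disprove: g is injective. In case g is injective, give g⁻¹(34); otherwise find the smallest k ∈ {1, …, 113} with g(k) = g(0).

57

We have gcd(100, 114) = 2 > 1. Taking a = 0 and b = 57: g(0) = 82 and g(57) = 100·57 + 82 = 5782 ≡ 82 (mod 114).
So g(0) = g(57) while 0 ≠ 57, hence g is not injective.
Since g is not injective, we find the least positive k with g(k) = g(0): this means 100k ≡ 0 (mod 114), i.e. 114 ∣ 100k. Since gcd(100, 114) = 2, dividing through by 2 this holds exactly when 57 ∣ 50k, and as gcd(50, 57) = 1, exactly when 57 ∣ k.
The smallest positive such k is 57.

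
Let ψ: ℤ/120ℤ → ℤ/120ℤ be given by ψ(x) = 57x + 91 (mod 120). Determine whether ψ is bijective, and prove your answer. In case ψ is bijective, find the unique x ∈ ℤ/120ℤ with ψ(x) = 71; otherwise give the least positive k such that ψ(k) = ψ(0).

We have gcd(57, 120) = 3 > 1. Taking s = 0 and t = 40: ψ(0) = 91 and ψ(40) = 57·40 + 91 = 2371 ≡ 91 (mod 120).
So ψ(0) = ψ(40) while 0 ≠ 40, thus ψ is not injective, hence not bijective.
Since ψ is not bijective, we find the least positive k with ψ(k) = ψ(0): this means 57k ≡ 0 (mod 120), i.e. 120 ∣ 57k. Since gcd(57, 120) = 3, dividing through by 3 this holds exactly when 40 ∣ 19k, and as gcd(19, 40) = 1, exactly when 40 ∣ k.
The smallest positive such k is 40.

40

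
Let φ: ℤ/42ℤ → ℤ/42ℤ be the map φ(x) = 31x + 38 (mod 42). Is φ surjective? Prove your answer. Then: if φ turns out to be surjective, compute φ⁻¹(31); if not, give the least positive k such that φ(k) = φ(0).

35

Recall that φ is surjective if every y in the codomain equals φ(x) for some x in the domain.
Since gcd(31, 42) = 1, 31 is invertible modulo 42. Euclid's algorithm: 42 = 1·31 + 11, 31 = 2·11 + 9, 11 = 1·9 + 2, 9 = 4·2 + 1; back-substituting gives 1 = 19·31 − 14·42, so 31⁻¹ ≡ 19 (mod 42).
For any y ∈ ℤ/42ℤ, x = 19(y − 38) mod 42 satisfies φ(x) = 31·19(y − 38) + 38 ≡ y (since 31·19 ≡ 1 mod 42). So every y has a preimage.
Therefore φ is surjective.
Since φ is surjective, we compute φ⁻¹(31): solve 31x + 38 ≡ 31 (mod 42), i.e. 31x ≡ 35 (mod 42).
Multiplying by 31⁻¹ = 19 gives x ≡ 19·35 = 665 = 15·42 + 35 ≡ 35 (mod 42).
Check: φ(35) = 31·35 + 38 = 1123 = 26·42 + 31 ≡ 31 (mod 42).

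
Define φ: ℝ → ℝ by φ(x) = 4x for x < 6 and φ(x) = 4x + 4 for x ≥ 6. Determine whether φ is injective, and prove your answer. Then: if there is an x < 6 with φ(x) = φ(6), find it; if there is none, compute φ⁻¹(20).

5

Both pieces are strictly increasing (slopes 4 and 4), so each is injective on its own interval.
The left piece maps (−∞, 6) onto (−∞, 24); the right piece maps [6, ∞) onto [28, ∞).
These images are disjoint, so no value is attained by both pieces. Thus φ is injective.
Because the two images are disjoint, no x < 6 has φ(x) = φ(6), so we compute φ⁻¹(20): 20 lies in (−∞, 24), so solve 4x = 20: x = (20 − 0)/4 = 5.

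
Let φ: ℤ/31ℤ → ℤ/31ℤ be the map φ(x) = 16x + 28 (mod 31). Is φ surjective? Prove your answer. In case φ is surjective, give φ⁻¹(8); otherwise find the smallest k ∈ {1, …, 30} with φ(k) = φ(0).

22

Recall that φ is surjective if every y in the codomain equals φ(x) for some x in the domain.
Since gcd(16, 31) = 1, 16 is invertible modulo 31. Euclid's algorithm: 31 = 1·16 + 15, 16 = 1·15 + 1; back-substituting gives 1 = 2·16 − 1·31, so 16⁻¹ ≡ 2 (mod 31).
Then y ↦ 2(y − 28) is a two-sided inverse to φ, so every y ∈ ℤ/31ℤ has a preimage.
So φ is surjective.
Since φ is surjective, we find φ⁻¹(8): we need 16x ≡ 8 − 28 ≡ 11 (mod 31). Using 16⁻¹ = 2: x ≡ 2·11 = 22, so x = 22.
Check: φ(22) = 16·22 + 28 = 380 = 12·31 + 8 ≡ 8 (mod 31).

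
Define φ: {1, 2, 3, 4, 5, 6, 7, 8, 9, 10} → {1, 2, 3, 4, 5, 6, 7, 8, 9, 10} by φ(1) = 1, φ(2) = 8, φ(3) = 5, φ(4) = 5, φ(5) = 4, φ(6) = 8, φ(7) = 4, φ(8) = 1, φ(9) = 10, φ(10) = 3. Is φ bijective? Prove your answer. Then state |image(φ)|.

φ(3) = 5 = φ(4) with 3 ≠ 4, so φ is not injective, hence not bijective.
The image of φ is {1, 3, 4, 5, 8, 10}, which has 6 elements.

6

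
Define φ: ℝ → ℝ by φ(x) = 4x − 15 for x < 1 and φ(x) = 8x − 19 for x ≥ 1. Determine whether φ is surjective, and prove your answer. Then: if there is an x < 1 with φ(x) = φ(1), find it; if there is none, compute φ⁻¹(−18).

Both pieces are strictly increasing (slopes 4 and 8), so each is injective on its own interval.
The left piece maps (−∞, 1) onto (−∞, −11); the right piece maps [1, ∞) onto [−11, ∞).
These images together cover ℝ, so φ is surjective.
Because the two images are disjoint, no x < 1 has φ(x) = φ(1), so we compute φ⁻¹(−18): −18 lies in (−∞, −11), so solve 4x − 15 = −18: x = (−18 + 15)/4 = −3/4.

-3/4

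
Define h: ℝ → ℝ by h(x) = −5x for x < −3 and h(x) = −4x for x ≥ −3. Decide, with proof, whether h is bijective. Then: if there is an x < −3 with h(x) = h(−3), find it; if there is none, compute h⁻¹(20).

Both pieces are strictly decreasing (slopes −5 and −4), so each is injective on its own interval.
The left piece maps (−∞, −3) onto (15, ∞); the right piece maps [−3, ∞) onto (−∞, 12].
The images leave a gap (15 has no preimage), so h is not surjective, hence not bijective.
Because the two images are disjoint, no x < −3 has h(x) = h(−3), so we compute h⁻¹(20): 20 lies in (15, ∞), so solve −5x = 20: x = (20 − 0)/(−5) = −4.

-4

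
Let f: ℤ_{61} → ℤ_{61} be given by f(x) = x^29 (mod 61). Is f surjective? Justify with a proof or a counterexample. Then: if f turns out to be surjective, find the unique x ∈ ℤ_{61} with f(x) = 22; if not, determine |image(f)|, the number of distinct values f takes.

Since 61 is prime, the nonzero elements of ℤ_{61} form a cyclic group of order 60.
As gcd(29, 60) = 1, raising to the 29th power is a bijection on this group: if x_1^29 ≡ x_2^29 then (x_1x_2^{−1})^29 = 1, and the only element of order dividing gcd(29, 60) = 1 is 1, so x_1 = x_2.
With f(0) = 0 this makes f injective on all of ℤ_{61}, hence bijective (finite equal-size domain and codomain). In particular f is surjective.
Since f is surjective, we find the preimage of 22. The inverse of x ↦ x^29 on (ℤ_{61})^× is x ↦ x^29, because 29·29 = 841 = 14·60 + 1 ≡ 1 (mod 60) and x^{60} = 1 for x ≠ 0 (Fermat). So f⁻¹(22) = 22^29 mod 61.
Repeated squaring mod 61: 22^1 ≡ 22, 22^2 ≡ 22² = 484 ≡ 57, 22^4 ≡ 57² = 3249 ≡ 16, 22^8 ≡ 16² = 256 ≡ 12, 22^16 ≡ 12² = 144 ≡ 22. Since 29 = 16 + 8 + 4 + 1, 22^29 ≡ 22·12·16·22: 22·12 = 264 ≡ 20, then 20·16 = 320 ≡ 15, then 15·22 = 330 ≡ 25. So 22^29 ≡ 25 (mod 61).
Hence f⁻¹(22) = 25.

25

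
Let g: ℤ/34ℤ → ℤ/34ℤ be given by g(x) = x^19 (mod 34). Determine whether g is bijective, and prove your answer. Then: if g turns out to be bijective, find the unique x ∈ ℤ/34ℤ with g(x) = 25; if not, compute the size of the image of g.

19

Computing x^19 mod 34 for each x (by repeated squaring, reducing mod 34 at every step), the values g(0), g(1), …, g(33) are: 0, 1, 8, 27, 30, 23, 12, 3, 2, 15, 14, 5, 28, 21, 24, 9, 16, 17, 18, 25, 10, 13, 6, 29, 20, 19, 32, 31, 22, 11, 4, 7, 26, 33.
Every element of ℤ/34ℤ appears exactly once in this list, so g is a bijection, and in particular bijective.
Since g is bijective, we read off the preimage of 25 from the same table: g(19) = 25, so g⁻¹(25) = 19.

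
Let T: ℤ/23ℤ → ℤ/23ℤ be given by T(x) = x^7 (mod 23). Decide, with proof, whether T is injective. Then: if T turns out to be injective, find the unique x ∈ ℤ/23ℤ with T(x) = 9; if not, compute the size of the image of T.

Since 23 is prime, the nonzero elements of ℤ/23ℤ form a cyclic group of order 22.
As gcd(7, 22) = 1, raising to the 7th power is a bijection on this group: if a^7 ≡ b^7 then (ab^{−1})^7 = 1, and the only element of order dividing gcd(7, 22) = 1 is 1, so a = b.
With T(0) = 0 this makes T injective on all of ℤ/23ℤ, hence bijective (finite equal-size domain and codomain). In particular T is injective.
Since T is injective, we find the preimage of 9. The inverse of x ↦ x^7 on (ℤ/23ℤ)^× is x ↦ x^19, because 7·19 = 133 = 6·22 + 1 ≡ 1 (mod 22) and x^{22} = 1 for x ≠ 0 (Fermat). So T⁻¹(9) = 9^19 mod 23.
Repeated squaring mod 23: 9^1 ≡ 9, 9^2 ≡ 9² = 81 ≡ 12, 9^4 ≡ 12² = 144 ≡ 6, 9^8 ≡ 6² = 36 ≡ 13, 9^16 ≡ 13² = 169 ≡ 8. Since 19 = 16 + 2 + 1, 9^19 ≡ 8·12·9: 8·12 = 96 ≡ 4, then 4·9 = 36 ≡ 13. So 9^19 ≡ 13 (mod 23).
Hence T⁻¹(9) = 13.

13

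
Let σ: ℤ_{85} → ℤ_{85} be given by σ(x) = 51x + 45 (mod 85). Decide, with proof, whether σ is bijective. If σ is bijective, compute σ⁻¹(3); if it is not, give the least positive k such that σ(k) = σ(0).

Recall that σ is injective when σ(u) = σ(v) forces u = v.
We have gcd(51, 85) = 17 > 1. Taking u = 0 and v = 5: σ(0) = 45 and σ(5) = 51·5 + 45 = 300 ≡ 45 (mod 85).
So σ(0) = σ(5) while 0 ≠ 5, thus σ is not injective, hence not bijective.
Since σ is not bijective, we find the least positive k with σ(k) = σ(0): this means 51k ≡ 0 (mod 85), i.e. 85 ∣ 51k. Since gcd(51, 85) = 17, dividing through by 17 this holds exactly when 5 ∣ 3k, and as gcd(3, 5) = 1, exactly when 5 ∣ k.
The smallest positive such k is 5.

5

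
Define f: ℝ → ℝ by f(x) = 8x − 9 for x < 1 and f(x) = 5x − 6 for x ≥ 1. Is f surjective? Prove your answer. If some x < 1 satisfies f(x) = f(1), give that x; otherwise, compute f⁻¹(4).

2

Both pieces are strictly increasing (slopes 8 and 5), so each is injective on its own interval.
The left piece maps (−∞, 1) onto (−∞, −1); the right piece maps [1, ∞) onto [−1, ∞).
These images together cover ℝ, so f is surjective.
Because the two images are disjoint, no x < 1 has f(x) = f(1), so we compute f⁻¹(4): 4 lies in [−1, ∞), so solve 5x − 6 = 4: x = (4 + 6)/5 = 2.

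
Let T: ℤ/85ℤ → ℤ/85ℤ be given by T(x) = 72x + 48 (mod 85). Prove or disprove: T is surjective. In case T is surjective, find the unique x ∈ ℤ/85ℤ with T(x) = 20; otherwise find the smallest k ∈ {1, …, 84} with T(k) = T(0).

61

By definition, surjectivity means every element of the codomain has a preimage under T.
Since gcd(72, 85) = 1, 72 is invertible modulo 85. Euclid's algorithm: 85 = 1·72 + 13, 72 = 5·13 + 7, 13 = 1·7 + 6, 7 = 1·6 + 1; back-substituting gives 1 = 13·72 − 11·85, so 72⁻¹ ≡ 13 (mod 85).
For any y ∈ ℤ/85ℤ, x = 13(y − 48) mod 85 satisfies T(x) = 72·13(y − 48) + 48 ≡ y (since 72·13 ≡ 1 mod 85). So every y has a preimage.
Thus T is surjective.
Since T is surjective, we compute T⁻¹(20): solve 72x + 48 ≡ 20 (mod 85), i.e. 72x ≡ 57 (mod 85).
Multiplying by 72⁻¹ = 13 gives x ≡ 13·57 = 741 = 8·85 + 61 ≡ 61 (mod 85).
Check: T(61) = 72·61 + 48 = 4440 = 52·85 + 20 ≡ 20 (mod 85).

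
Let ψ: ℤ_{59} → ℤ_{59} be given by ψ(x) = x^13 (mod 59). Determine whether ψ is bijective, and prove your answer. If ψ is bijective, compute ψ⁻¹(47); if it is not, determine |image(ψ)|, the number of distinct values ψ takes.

43

Since 59 is prime, the nonzero elements of ℤ_{59} form a cyclic group of order 58.
As gcd(13, 58) = 1, raising to the 13th power is a bijection on this group: if a^13 ≡ b^13 then (ab^{−1})^13 = 1, and the only element of order dividing gcd(13, 58) = 1 is 1, so a = b.
With ψ(0) = 0 this makes ψ injective on all of ℤ_{59}, hence bijective (finite equal-size domain and codomain). In particular ψ is bijective.
Since ψ is bijective, we find the preimage of 47. The inverse of x ↦ x^13 on (ℤ_{59})^× is x ↦ x^9, because 13·9 = 117 = 2·58 + 1 ≡ 1 (mod 58) and x^{58} = 1 for x ≠ 0 (Fermat). So ψ⁻¹(47) = 47^9 mod 59.
Repeated squaring mod 59: 47^1 ≡ 47, 47^2 ≡ 47² = 2209 ≡ 26, 47^4 ≡ 26² = 676 ≡ 27, 47^8 ≡ 27² = 729 ≡ 21. Since 9 = 8 + 1, 47^9 ≡ 21·47: 21·47 = 987 ≡ 43. So 47^9 ≡ 43 (mod 59).
Hence ψ⁻¹(47) = 43.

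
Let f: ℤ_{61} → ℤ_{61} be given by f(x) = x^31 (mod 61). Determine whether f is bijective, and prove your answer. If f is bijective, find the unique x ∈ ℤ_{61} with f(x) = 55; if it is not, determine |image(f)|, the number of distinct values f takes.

Since 61 is prime, the nonzero elements of ℤ_{61} form a cyclic group of order 60.
As gcd(31, 60) = 1, raising to the 31st power is a bijection on this group: if a^31 ≡ b^31 then (ab^{−1})^31 = 1, and the only element of order dividing gcd(31, 60) = 1 is 1, so a = b.
With f(0) = 0 this makes f injective on all of ℤ_{61}, hence bijective (finite equal-size domain and codomain). In particular f is bijective.
Since f is bijective, we find the preimage of 55. The inverse of x ↦ x^31 on (ℤ_{61})^× is x ↦ x^31, because 31·31 = 961 = 16·60 + 1 ≡ 1 (mod 60) and x^{60} = 1 for x ≠ 0 (Fermat). So f⁻¹(55) = 55^31 mod 61.
Repeated squaring mod 61: 55^1 ≡ 55, 55^2 ≡ 55² = 3025 ≡ 36, 55^4 ≡ 36² = 1296 ≡ 15, 55^8 ≡ 15² = 225 ≡ 42, 55^16 ≡ 42² = 1764 ≡ 56. Since 31 = 16 + 8 + 4 + 2 + 1, 55^31 ≡ 56·42·15·36·55: 56·42 = 2352 ≡ 34, then 34·15 = 510 ≡ 22, then 22·36 = 792 ≡ 60, then 60·55 = 3300 ≡ 6. So 55^31 ≡ 6 (mod 61).
Hence f⁻¹(55) = 6.

6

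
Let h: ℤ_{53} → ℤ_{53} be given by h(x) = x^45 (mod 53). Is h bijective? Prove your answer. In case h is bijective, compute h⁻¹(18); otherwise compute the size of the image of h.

Since 53 is prime, the nonzero elements of ℤ_{53} form a cyclic group of order 52.
As gcd(45, 52) = 1, raising to the 45th power is a bijection on this group: if a^45 ≡ b^45 then (ab^{−1})^45 = 1, and the only element of order dividing gcd(45, 52) = 1 is 1, so a = b.
With h(0) = 0 this makes h injective on all of ℤ_{53}, hence bijective (finite equal-size domain and codomain). In particular h is bijective.
Since h is bijective, we find the preimage of 18. The inverse of x ↦ x^45 on (ℤ_{53})^× is x ↦ x^37, because 45·37 = 1665 = 32·52 + 1 ≡ 1 (mod 52) and x^{52} = 1 for x ≠ 0 (Fermat). So h⁻¹(18) = 18^37 mod 53.
Repeated squaring mod 53: 18^1 ≡ 18, 18^2 ≡ 18² = 324 ≡ 6, 18^4 ≡ 6² = 36, 18^8 ≡ 36² = 1296 ≡ 24, 18^16 ≡ 24² = 576 ≡ 46, 18^32 ≡ 46² = 2116 ≡ 49. Since 37 = 32 + 4 + 1, 18^37 ≡ 49·36·18: 49·36 = 1764 ≡ 15, then 15·18 = 270 ≡ 5. So 18^37 ≡ 5 (mod 53).
Hence h⁻¹(18) = 5.

5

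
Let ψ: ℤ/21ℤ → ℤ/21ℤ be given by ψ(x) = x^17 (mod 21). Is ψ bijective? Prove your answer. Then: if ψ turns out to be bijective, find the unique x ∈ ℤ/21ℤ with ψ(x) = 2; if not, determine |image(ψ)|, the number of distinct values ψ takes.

Computing x^17 mod 21 for each x (by repeated squaring, reducing mod 21 at every step), the values ψ(0), ψ(1), …, ψ(20) are: 0, 1, 11, 12, 16, 17, 6, 7, 8, 18, 19, 2, 3, 13, 14, 15, 4, 5, 9, 10, 20.
Every element of ℤ/21ℤ appears exactly once in this list, so ψ is a bijection, and in particular bijective.
Since ψ is bijective, we read off the preimage of 2 from the same table: ψ(11) = 2, so ψ⁻¹(2) = 11.

11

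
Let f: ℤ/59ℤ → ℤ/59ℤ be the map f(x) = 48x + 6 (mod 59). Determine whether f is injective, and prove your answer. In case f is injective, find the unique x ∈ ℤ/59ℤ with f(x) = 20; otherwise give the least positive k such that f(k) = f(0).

Suppose f(a) = f(b) in ℤ/59ℤ. Then 48a + 6 ≡ 48b + 6 (mod 59), thus 48(a − b) ≡ 0 (mod 59).
Since gcd(48, 59) = 1, 48 is invertible modulo 59, so a − b ≡ 0 (mod 59), i.e. a = b.
So f is injective.
We now compute 48⁻¹ mod 59 explicitly. Euclid's algorithm: 59 = 1·48 + 11, 48 = 4·11 + 4, 11 = 2·4 + 3, 4 = 1·3 + 1; back-substituting gives 1 = 16·48 − 13·59, so 48⁻¹ ≡ 16 (mod 59).
Since f is injective, we find f⁻¹(20): we need 48x ≡ 20 − 6 ≡ 14 (mod 59). Using 48⁻¹ = 16: x ≡ 16·14 = 224 = 3·59 + 47, so x = 47.
Check: f(47) = 48·47 + 6 = 2262 = 38·59 + 20 ≡ 20 (mod 59).

47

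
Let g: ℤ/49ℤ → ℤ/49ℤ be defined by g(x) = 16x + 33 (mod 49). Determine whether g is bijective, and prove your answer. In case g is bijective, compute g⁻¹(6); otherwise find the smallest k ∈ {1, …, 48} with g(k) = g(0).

Suppose g(u) = g(v) in ℤ/49ℤ. Then 16u + 33 ≡ 16v + 33 (mod 49), therefore 16(u − v) ≡ 0 (mod 49).
Since gcd(16, 49) = 1, 16 is invertible modulo 49, thus u − v ≡ 0 (mod 49), i.e. u = v.
We now compute 16⁻¹ mod 49 explicitly. Euclid's algorithm: 49 = 3·16 + 1; back-substituting gives 1 = 46·16 − 15·49, so 16⁻¹ ≡ 46 (mod 49).
For any y ∈ ℤ/49ℤ, x = 46(y − 33) mod 49 satisfies g(x) = 16·46(y − 33) + 33 ≡ y (since 16·46 ≡ 1 mod 49). So every y has a preimage.
So g is bijective.
Since g is bijective, we find g⁻¹(6): we need 16x ≡ 6 − 33 ≡ 22 (mod 49). Using 16⁻¹ = 46: x ≡ 46·22 = 1012 = 20·49 + 32, so x = 32.
Check: g(32) = 16·32 + 33 = 545 = 11·49 + 6 ≡ 6 (mod 49).

32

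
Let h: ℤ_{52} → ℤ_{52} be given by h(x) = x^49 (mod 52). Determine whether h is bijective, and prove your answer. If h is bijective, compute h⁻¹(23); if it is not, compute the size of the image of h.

h(0) = 0^49 = 0.
h(26): Repeated squaring mod 52: 26^1 ≡ 26, 26^2 ≡ 26² = 676 ≡ 0, 26^4 ≡ 0² = 0, 26^8 ≡ 0² = 0, 26^16 ≡ 0² = 0, 26^32 ≡ 0² = 0. Since 49 = 32 + 16 + 1, 26^49 ≡ 0·0·26: 0·0 = 0, then 0·26 = 0. So 26^49 ≡ 0 (mod 52).
So h(0) = h(26) = 0 while 0 ≠ 26, thus h is not injective, hence not bijective.
Since h is not bijective, we determine |image(h)|. Computing x^49 mod 52 for each x (by repeated squaring, reducing mod 52 at every step), the values h(0), h(1), …, h(51) are: 0, 1, 28, 3, 4, 5, 32, 7, 8, 9, 36, 11, 12, 13, 40, 15, 16, 17, 44, 19, 20, 21, 48, 23, 24, 25, 0, 27, 28, 29, 4, 31, 32, 33, 8, 35, 36, 37, 12, 39, 40, 41, 16, 43, 44, 45, 20, 47, 48, 49, 24, 51.
The distinct values are {0, 1, 3, 4, 5, 7, 8, 9, 11, 12, 13, 15, 16, 17, 19, 20, 21, 23, 24, 25, 27, 28, 29, 31, 32, 33, 35, 36, 37, 39, 40, 41, 43, 44, 45, 47, 48, 49, 51}; there are 39 of them.

39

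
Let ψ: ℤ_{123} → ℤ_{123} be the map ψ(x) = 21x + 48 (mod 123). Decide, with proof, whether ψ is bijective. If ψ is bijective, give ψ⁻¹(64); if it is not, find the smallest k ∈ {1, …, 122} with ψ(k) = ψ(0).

41

By definition, injectivity means: for all a, b in the domain, ψ(a) = ψ(b) implies a = b.
We have gcd(21, 123) = 3 > 1. Taking a = 0 and b = 41: ψ(0) = 48 and ψ(41) = 21·41 + 48 = 909 ≡ 48 (mod 123).
So ψ(0) = ψ(41) while 0 ≠ 41, so ψ is not injective, hence not bijective.
Since ψ is not bijective, we find the least positive k with ψ(k) = ψ(0): this means 21k ≡ 0 (mod 123), i.e. 123 ∣ 21k. Since gcd(21, 123) = 3, dividing through by 3 this holds exactly when 41 ∣ 7k, and as gcd(7, 41) = 1, exactly when 41 ∣ k.
The smallest positive such k is 41.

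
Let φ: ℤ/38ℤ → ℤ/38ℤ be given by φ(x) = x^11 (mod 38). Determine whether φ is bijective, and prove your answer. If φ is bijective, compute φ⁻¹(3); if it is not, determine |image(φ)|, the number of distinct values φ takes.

15

Computing x^11 mod 38 for each x (by repeated squaring, reducing mod 38 at every step), the values φ(0), φ(1), …, φ(37) are: 0, 1, 34, 29, 16, 25, 36, 11, 12, 5, 14, 7, 8, 21, 32, 3, 28, 23, 18, 19, 20, 15, 10, 35, 6, 17, 30, 31, 24, 33, 26, 27, 2, 13, 22, 9, 4, 37.
Every element of ℤ/38ℤ appears exactly once in this list, so φ is a bijection, and in particular bijective.
Since φ is bijective, we read off the preimage of 3 from the same table: φ(15) = 3, so φ⁻¹(3) = 15.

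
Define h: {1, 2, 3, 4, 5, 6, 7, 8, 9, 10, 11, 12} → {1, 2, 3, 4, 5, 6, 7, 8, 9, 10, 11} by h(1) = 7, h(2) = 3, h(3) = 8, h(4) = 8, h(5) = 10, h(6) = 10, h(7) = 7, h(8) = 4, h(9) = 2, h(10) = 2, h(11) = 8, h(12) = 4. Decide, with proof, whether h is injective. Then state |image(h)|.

h(3) = 8 = h(4) with 3 ≠ 4, so h is not injective.
The image of h is {2, 3, 4, 7, 8, 10}, which has 6 elements.

6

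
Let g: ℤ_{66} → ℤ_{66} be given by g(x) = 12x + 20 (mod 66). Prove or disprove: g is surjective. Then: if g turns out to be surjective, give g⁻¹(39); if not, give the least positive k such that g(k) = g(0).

11

Recall: surjectivity means every element of the codomain has a preimage under g.
Since gcd(12, 66) = 6, we have 12x ≡ 0 (mod 6) for all x, so g(x) ≡ 2 (mod 6).
But 0 ≢ 2 (mod 6), so 0 ∈ ℤ_{66} has no preimage. Thus g is not surjective.
Since g is not surjective, we find the least positive k with g(k) = g(0): this means 12k ≡ 0 (mod 66), i.e. 66 ∣ 12k. Since gcd(12, 66) = 6, dividing through by 6 this holds exactly when 11 ∣ 2k, and as gcd(2, 11) = 1, exactly when 11 ∣ k.
The smallest positive such k is 11.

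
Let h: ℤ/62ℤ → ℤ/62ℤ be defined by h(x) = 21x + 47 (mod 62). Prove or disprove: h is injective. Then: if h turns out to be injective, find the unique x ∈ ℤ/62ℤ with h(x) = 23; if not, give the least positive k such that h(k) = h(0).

By definition, h is injective if h(u) = h(v) implies u = v.
If h(u) = h(v), then 21u ≡ 21v (mod 62). Because gcd(21, 62) = 1, we may cancel 21 to get u ≡ v (mod 62).
Thus h is injective.
We now compute 21⁻¹ mod 62 explicitly. Euclid's algorithm: 62 = 2·21 + 20, 21 = 1·20 + 1; back-substituting gives 1 = 3·21 − 1·62, so 21⁻¹ ≡ 3 (mod 62).
Since h is injective, we find h⁻¹(23): we need 21x ≡ 23 − 47 ≡ 38 (mod 62). Using 21⁻¹ = 3: x ≡ 3·38 = 114 = 1·62 + 52, so x = 52.
Check: h(52) = 21·52 + 47 = 1139 = 18·62 + 23 ≡ 23 (mod 62).

52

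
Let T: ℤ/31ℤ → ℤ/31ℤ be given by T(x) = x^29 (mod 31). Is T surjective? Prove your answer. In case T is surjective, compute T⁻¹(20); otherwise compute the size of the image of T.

14

Since 31 is prime, the nonzero elements of ℤ/31ℤ form a cyclic group of order 30.
As gcd(29, 30) = 1, raising to the 29th power is a bijection on this group: if u^29 ≡ v^29 then (uv^{−1})^29 = 1, and the only element of order dividing gcd(29, 30) = 1 is 1, so u = v.
With T(0) = 0 this makes T injective on all of ℤ/31ℤ, hence bijective (finite equal-size domain and codomain). In particular T is surjective.
Since T is surjective, we find the preimage of 20. The inverse of x ↦ x^29 on (ℤ/31ℤ)^× is x ↦ x^29, because 29·29 = 841 = 28·30 + 1 ≡ 1 (mod 30) and x^{30} = 1 for x ≠ 0 (Fermat). So T⁻¹(20) = 20^29 mod 31.
Repeated squaring mod 31: 20^1 ≡ 20, 20^2 ≡ 20² = 400 ≡ 28, 20^4 ≡ 28² = 784 ≡ 9, 20^8 ≡ 9² = 81 ≡ 19, 20^16 ≡ 19² = 361 ≡ 20. Since 29 = 16 + 8 + 4 + 1, 20^29 ≡ 20·19·9·20: 20·19 = 380 ≡ 8, then 8·9 = 72 ≡ 10, then 10·20 = 200 ≡ 14. So 20^29 ≡ 14 (mod 31).
Hence T⁻¹(20) = 14.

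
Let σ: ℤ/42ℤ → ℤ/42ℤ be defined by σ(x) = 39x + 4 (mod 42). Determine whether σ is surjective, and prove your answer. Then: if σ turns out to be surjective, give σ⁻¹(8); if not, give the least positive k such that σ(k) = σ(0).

Since gcd(39, 42) = 3, we have 39x ≡ 0 (mod 3) for all x, so σ(x) ≡ 1 (mod 3).
But 0 ≢ 1 (mod 3), so 0 ∈ ℤ/42ℤ has no preimage. Hence σ is not surjective.
Since σ is not surjective, we find the least positive k with σ(k) = σ(0): this means 39k ≡ 0 (mod 42), i.e. 42 ∣ 39k. Since gcd(39, 42) = 3, dividing through by 3 this holds exactly when 14 ∣ 13k, and as gcd(13, 14) = 1, exactly when 14 ∣ k.
The smallest positive such k is 14.

14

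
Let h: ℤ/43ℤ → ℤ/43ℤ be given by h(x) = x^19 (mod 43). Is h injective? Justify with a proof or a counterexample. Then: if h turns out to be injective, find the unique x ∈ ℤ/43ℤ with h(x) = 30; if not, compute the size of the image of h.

28

Since 43 is prime, the nonzero elements of ℤ/43ℤ form a cyclic group of order 42.
As gcd(19, 42) = 1, raising to the 19th power is a bijection on this group: if a^19 ≡ b^19 then (ab^{−1})^19 = 1, and the only element of order dividing gcd(19, 42) = 1 is 1, so a = b.
With h(0) = 0 this makes h injective on all of ℤ/43ℤ, hence bijective (finite equal-size domain and codomain). In particular h is injective.
Since h is injective, we find the preimage of 30. The inverse of x ↦ x^19 on (ℤ/43ℤ)^× is x ↦ x^31, because 19·31 = 589 = 14·42 + 1 ≡ 1 (mod 42) and x^{42} = 1 for x ≠ 0 (Fermat). So h⁻¹(30) = 30^31 mod 43.
Repeated squaring mod 43: 30^1 ≡ 30, 30^2 ≡ 30² = 900 ≡ 40, 30^4 ≡ 40² = 1600 ≡ 9, 30^8 ≡ 9² = 81 ≡ 38, 30^16 ≡ 38² = 1444 ≡ 25. Since 31 = 16 + 8 + 4 + 2 + 1, 30^31 ≡ 25·38·9·40·30: 25·38 = 950 ≡ 4, then 4·9 = 36, then 36·40 = 1440 ≡ 21, then 21·30 = 630 ≡ 28. So 30^31 ≡ 28 (mod 43).
Hence h⁻¹(30) = 28.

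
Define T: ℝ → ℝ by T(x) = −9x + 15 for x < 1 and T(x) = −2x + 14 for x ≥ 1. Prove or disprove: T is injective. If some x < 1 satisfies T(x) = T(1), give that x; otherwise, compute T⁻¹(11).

Both pieces are strictly decreasing (slopes −9 and −2), so each is injective on its own interval.
The left piece maps (−∞, 1) onto (6, ∞); the right piece maps [1, ∞) onto (−∞, 12].
These images overlap. In particular T(1) = 12 (right piece), and solving −9x + 15 = 12 on the left piece gives x = 1/3 < 1.
So T(1/3) = T(1) with 1/3 ≠ 1, and T is not injective. This x = 1/3 is the requested value below 1.

1/3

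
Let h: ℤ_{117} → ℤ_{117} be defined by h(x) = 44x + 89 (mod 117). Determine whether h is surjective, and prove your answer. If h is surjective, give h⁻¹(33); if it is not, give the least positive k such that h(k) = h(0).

Since gcd(44, 117) = 1, 44 is invertible modulo 117. Euclid's algorithm: 117 = 2·44 + 29, 44 = 1·29 + 15, 29 = 1·15 + 14, 15 = 1·14 + 1; back-substituting gives 1 = 8·44 − 3·117, so 44⁻¹ ≡ 8 (mod 117).
Then y ↦ 8(y − 89) is a two-sided inverse to h, so every y ∈ ℤ_{117} has a preimage.
Therefore h is surjective.
Since h is surjective, we find h⁻¹(33): we need 44x ≡ 33 − 89 ≡ 61 (mod 117). Using 44⁻¹ = 8: x ≡ 8·61 = 488 = 4·117 + 20, so x = 20.
Check: h(20) = 44·20 + 89 = 969 = 8·117 + 33 ≡ 33 (mod 117).

20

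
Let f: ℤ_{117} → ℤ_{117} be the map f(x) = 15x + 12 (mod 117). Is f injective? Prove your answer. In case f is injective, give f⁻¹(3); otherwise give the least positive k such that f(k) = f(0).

By definition, f is injective when f(x_1) = f(x_2) forces x_1 = x_2.
We have gcd(15, 117) = 3 > 1. Taking x_1 = 0 and x_2 = 39: f(0) = 12 and f(39) = 15·39 + 12 = 597 ≡ 12 (mod 117).
So f(0) = f(39) while 0 ≠ 39, hence f is not injective.
Since f is not injective, we find the least positive k with f(k) = f(0): this means 15k ≡ 0 (mod 117), i.e. 117 ∣ 15k. Since gcd(15, 117) = 3, dividing through by 3 this holds exactly when 39 ∣ 5k, and as gcd(5, 39) = 1, exactly when 39 ∣ k.
The smallest positive such k is 39.

39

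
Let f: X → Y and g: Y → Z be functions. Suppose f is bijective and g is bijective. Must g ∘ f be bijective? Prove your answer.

Injectivity: if g(f(u)) = g(f(v)) then f(u) = f(v) (g injective) so u = v (f injective).
Surjectivity: for c ∈ Z pick b with g(b) = c, then a with f(a) = b; then (g ∘ f)(a) = c.
Thus g ∘ f is bijective.

bijective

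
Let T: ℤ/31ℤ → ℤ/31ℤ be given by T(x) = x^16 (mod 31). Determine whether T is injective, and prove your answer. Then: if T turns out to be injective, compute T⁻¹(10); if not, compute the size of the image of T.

16

T(15): Repeated squaring mod 31: 15^1 ≡ 15, 15^2 ≡ 15² = 225 ≡ 8, 15^4 ≡ 8² = 64 ≡ 2, 15^8 ≡ 2² = 4, 15^16 ≡ 4² = 16. So 15^16 ≡ 16 (mod 31).
T(16): Repeated squaring mod 31: 16^1 ≡ 16, 16^2 ≡ 16² = 256 ≡ 8, 16^4 ≡ 8² = 64 ≡ 2, 16^8 ≡ 2² = 4, 16^16 ≡ 4² = 16. So 16^16 ≡ 16 (mod 31).
So T(15) = T(16) = 16 while 15 ≠ 16, thus T is not injective.
Since T is not injective, we determine |image(T)|. Computing x^16 mod 31 for each x (by repeated squaring, reducing mod 31 at every step), the values T(0), T(1), …, T(30) are: 0, 1, 2, 28, 4, 5, 25, 7, 8, 9, 10, 20, 19, 18, 14, 16, 16, 14, 18, 19, 20, 10, 9, 8, 7, 25, 5, 4, 28, 2, 1.
The distinct values are {0, 1, 2, 4, 5, 7, 8, 9, 10, 14, 16, 18, 19, 20, 25, 28}; there are 16 of them.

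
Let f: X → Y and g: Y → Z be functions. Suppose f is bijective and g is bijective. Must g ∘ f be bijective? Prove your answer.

Injectivity: if g(f(x_1)) = g(f(x_2)) then f(x_1) = f(x_2) (g injective) so x_1 = x_2 (f injective).
Surjectivity: for c ∈ Z pick b with g(b) = c, then a with f(a) = b; then (g ∘ f)(a) = c.
Therefore g ∘ f is bijective.

bijective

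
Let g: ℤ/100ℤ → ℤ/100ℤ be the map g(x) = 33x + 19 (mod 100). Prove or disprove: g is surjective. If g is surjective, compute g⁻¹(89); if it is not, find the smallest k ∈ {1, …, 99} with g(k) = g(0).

90

By definition, g is surjective if every y in the codomain equals g(x) for some x in the domain.
Since gcd(33, 100) = 1, 33 is invertible modulo 100. Euclid's algorithm: 100 = 3·33 + 1; back-substituting gives 1 = 97·33 − 32·100, so 33⁻¹ ≡ 97 (mod 100).
For any y ∈ ℤ/100ℤ, x = 97(y − 19) mod 100 satisfies g(x) = 33·97(y − 19) + 19 ≡ y (since 33·97 ≡ 1 mod 100). So every y has a preimage.
So g is surjective.
Since g is surjective, we find g⁻¹(89): we need 33x ≡ 89 − 19 ≡ 70 (mod 100). Using 33⁻¹ = 97: x ≡ 97·70 = 6790 = 67·100 + 90, so x = 90.
Check: g(90) = 33·90 + 19 = 2989 = 29·100 + 89 ≡ 89 (mod 100).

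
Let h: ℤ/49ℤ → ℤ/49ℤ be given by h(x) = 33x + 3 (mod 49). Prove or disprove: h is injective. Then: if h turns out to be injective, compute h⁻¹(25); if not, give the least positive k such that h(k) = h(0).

17

Suppose h(u) = h(v) in ℤ/49ℤ. Then 33u + 3 ≡ 33v + 3 (mod 49), thus 33(u − v) ≡ 0 (mod 49).
Since gcd(33, 49) = 1, 33 is invertible modulo 49, hence u − v ≡ 0 (mod 49), i.e. u = v.
So h is injective.
We now compute 33⁻¹ mod 49 explicitly. Euclid's algorithm: 49 = 1·33 + 16, 33 = 2·16 + 1; back-substituting gives 1 = 3·33 − 2·49, so 33⁻¹ ≡ 3 (mod 49).
Since h is injective, we compute h⁻¹(25): solve 33x + 3 ≡ 25 (mod 49), i.e. 33x ≡ 22 (mod 49).
Multiplying by 33⁻¹ = 3 gives x ≡ 3·22 = 66 = 1·49 + 17 ≡ 17 (mod 49).
Check: h(17) = 33·17 + 3 = 564 = 11·49 + 25 ≡ 25 (mod 49).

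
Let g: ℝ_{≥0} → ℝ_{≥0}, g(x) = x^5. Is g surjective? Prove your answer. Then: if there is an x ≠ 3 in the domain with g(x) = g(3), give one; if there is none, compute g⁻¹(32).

2

For any y ∈ ℝ_{≥0}, x = y^{1/5} ∈ ℝ_{≥0} gives g(x) = y, so g is surjective.
Since x ↦ x^5 is strictly increasing on ℝ_{≥0}, it is injective there, so no x ≠ 3 in the domain has g(x) = g(3). We therefore compute g⁻¹(32) = 32^{1/5} = 2 (indeed 2^5 = 32).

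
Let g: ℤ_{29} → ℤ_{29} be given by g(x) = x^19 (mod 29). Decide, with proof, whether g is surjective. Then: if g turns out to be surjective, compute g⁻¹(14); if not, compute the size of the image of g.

Since 29 is prime, the nonzero elements of ℤ_{29} form a cyclic group of order 28.
As gcd(19, 28) = 1, raising to the 19th power is a bijection on this group: if a^19 ≡ b^19 then (ab^{−1})^19 = 1, and the only element of order dividing gcd(19, 28) = 1 is 1, so a = b.
With g(0) = 0 this makes g injective on all of ℤ_{29}, hence bijective (finite equal-size domain and codomain). In particular g is surjective.
Since g is surjective, we find the preimage of 14. The inverse of x ↦ x^19 on (ℤ_{29})^× is x ↦ x^3, because 19·3 = 57 = 2·28 + 1 ≡ 1 (mod 28) and x^{28} = 1 for x ≠ 0 (Fermat). So g⁻¹(14) = 14^3 mod 29.
Repeated squaring mod 29: 14^1 ≡ 14, 14^2 ≡ 14² = 196 ≡ 22. Since 3 = 2 + 1, 14^3 ≡ 22·14: 22·14 = 308 ≡ 18. So 14^3 ≡ 18 (mod 29).
Hence g⁻¹(14) = 18.

18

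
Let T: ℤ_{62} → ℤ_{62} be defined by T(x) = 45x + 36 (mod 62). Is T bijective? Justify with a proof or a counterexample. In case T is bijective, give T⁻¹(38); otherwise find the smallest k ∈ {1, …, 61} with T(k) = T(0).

40

If T(s) = T(t), then 45s ≡ 45t (mod 62). Because gcd(45, 62) = 1, we may cancel 45 to get s ≡ t (mod 62).
We now compute 45⁻¹ mod 62 explicitly. Euclid's algorithm: 62 = 1·45 + 17, 45 = 2·17 + 11, 17 = 1·11 + 6, 11 = 1·6 + 5, 6 = 1·5 + 1; back-substituting gives 1 = 51·45 − 37·62, so 45⁻¹ ≡ 51 (mod 62).
Then y ↦ 51(y − 36) is a two-sided inverse to T, so every y ∈ ℤ_{62} has a preimage.
Thus T is bijective.
Since T is bijective, we find T⁻¹(38): we need 45x ≡ 38 − 36 ≡ 2 (mod 62). Using 45⁻¹ = 51: x ≡ 51·2 = 102 = 1·62 + 40, so x = 40.
Check: T(40) = 45·40 + 36 = 1836 = 29·62 + 38 ≡ 38 (mod 62).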